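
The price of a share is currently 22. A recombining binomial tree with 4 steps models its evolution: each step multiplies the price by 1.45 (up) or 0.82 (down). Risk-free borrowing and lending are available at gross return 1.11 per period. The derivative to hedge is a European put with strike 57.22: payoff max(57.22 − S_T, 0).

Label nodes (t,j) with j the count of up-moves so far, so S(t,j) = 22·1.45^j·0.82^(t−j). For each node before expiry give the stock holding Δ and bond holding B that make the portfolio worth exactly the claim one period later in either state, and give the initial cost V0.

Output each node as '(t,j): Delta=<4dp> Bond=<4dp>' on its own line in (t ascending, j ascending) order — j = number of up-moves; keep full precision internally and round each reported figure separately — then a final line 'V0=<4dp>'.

(0,0): Delta=-0.7940 Bond=34.3448
(1,0): Delta=-1.0000 Bond=41.8388
(1,1): Delta=-0.6574 Bond=33.7661
(2,0): Delta=-1.0000 Bond=46.4410
(2,1): Delta=-1.0000 Bond=46.4410
(2,2): Delta=-0.4303 Bond=26.9748
(3,0): Delta=-1.0000 Bond=51.5495
(3,1): Delta=-1.0000 Bond=51.5495
(3,2): Delta=-1.0000 Bond=51.5495
(3,3): Delta=-0.0526 Bond=4.6090
V0=16.8765

Under the risk-neutral measure, an up-move has probability p* = (R−d)/(u−d) = 0.4603 and values discount at R = 1.11.
At expiry t=4: V(4,0)=47.2733, V(4,1)=39.6314, V(4,2)=26.1181, V(4,3)=2.2228, V(4,4)=0.0000
  t=3,j=0: stock 12.1301 → up 17.5886 (V=39.6314), down 9.9467 (V=47.2733). Price 39.4195; hedge Δ=-1.0000, bond B=51.5495.
  t=3,j=1: stock 21.4496 → up 31.1019 (V=26.1181), down 17.5886 (V=39.6314). Price 30.1000; hedge Δ=-1.0000, bond B=51.5495.
  t=3,j=2: stock 37.9291 → up 54.9972 (V=2.2228), down 31.1019 (V=26.1181). Price 13.6204; hedge Δ=-1.0000, bond B=51.5495.
  t=3,j=3: stock 67.0697 → up 97.2511 (V=0.0000), down 54.9972 (V=2.2228). Price 1.0807; hedge Δ=-0.0526, bond B=4.6090.
  t=2,j=0: stock 14.7928 → up 21.4496 (V=30.1000), down 12.1301 (V=39.4195). Price 31.6482; hedge Δ=-1.0000, bond B=46.4410.
  t=2,j=1: stock 26.1580 → up 37.9291 (V=13.6204), down 21.4496 (V=30.1000). Price 20.2830; hedge Δ=-1.0000, bond B=46.4410.
  t=2,j=2: stock 46.2550 → up 67.0697 (V=1.0807), down 37.9291 (V=13.6204). Price 7.0704; hedge Δ=-0.4303, bond B=26.9748.
  t=1,j=0: stock 18.0400 → up 26.1580 (V=20.2830), down 14.7928 (V=31.6482). Price 23.7988; hedge Δ=-1.0000, bond B=41.8388.
  t=1,j=1: stock 31.9000 → up 46.2550 (V=7.0704), down 26.1580 (V=20.2830). Price 12.7937; hedge Δ=-0.6574, bond B=33.7661.
  t=0,j=0: stock 22.0000 → up 31.9000 (V=12.7937), down 18.0400 (V=23.7988). Price 16.8765; hedge Δ=-0.7940, bond B=34.3448.
Check: Δ(0,0)·S0 + B(0,0) = 16.8765 = V0.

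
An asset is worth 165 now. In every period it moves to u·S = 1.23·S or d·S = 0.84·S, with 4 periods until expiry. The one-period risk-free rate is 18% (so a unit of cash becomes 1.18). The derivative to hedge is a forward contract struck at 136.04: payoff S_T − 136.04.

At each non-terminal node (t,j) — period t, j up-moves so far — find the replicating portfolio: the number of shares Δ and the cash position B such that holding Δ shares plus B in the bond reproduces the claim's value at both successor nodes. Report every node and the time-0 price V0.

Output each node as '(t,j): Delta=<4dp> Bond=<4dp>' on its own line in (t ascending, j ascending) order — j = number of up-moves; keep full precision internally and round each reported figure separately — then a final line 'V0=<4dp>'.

Under the risk-neutral measure, an up-move has probability p* = (R−d)/(u−d) = 0.8718 and values discount at R = 1.18.
Terminal payoffs: V(4,0)=-53.8912, V(4,1)=-15.7507, V(4,2)=40.0979, V(4,3)=121.8762, V(4,4)=241.6230
Node (3,0) S=97.7962: V=(p*·-15.7507+(1−p*)·-53.8912)/1.18=-17.4920; Δ=(-15.7507−-53.8912)/(120.2893−82.1488)=1.0000; B=V−Δ·S=-115.2881
Node (3,1) S=143.2015: V=(p*·40.0979+(1−p*)·-15.7507)/1.18=27.9134; Δ=(40.0979−-15.7507)/(176.1379−120.2893)=1.0000; B=V−Δ·S=-115.2881
Node (3,2) S=209.6879: V=(p*·121.8762+(1−p*)·40.0979)/1.18=94.3998; Δ=(121.8762−40.0979)/(257.9162−176.1379)=1.0000; B=V−Δ·S=-115.2881
Node (3,3) S=307.0431: V=(p*·241.6230+(1−p*)·121.8762)/1.18=191.7549; Δ=(241.6230−121.8762)/(377.6630−257.9162)=1.0000; B=V−Δ·S=-115.2881
Node (2,0) S=116.4240: V=(p*·27.9134+(1−p*)·-17.4920)/1.18=18.7222; Δ=(27.9134−-17.4920)/(143.2015−97.7962)=1.0000; B=V−Δ·S=-97.7018
Node (2,1) S=170.4780: V=(p*·94.3998+(1−p*)·27.9134)/1.18=72.7762; Δ=(94.3998−27.9134)/(209.6879−143.2015)=1.0000; B=V−Δ·S=-97.7018
Node (2,2) S=249.6285: V=(p*·191.7549+(1−p*)·94.3998)/1.18=151.9267; Δ=(191.7549−94.3998)/(307.0431−209.6879)=1.0000; B=V−Δ·S=-97.7018
Node (1,0) S=138.6000: V=(p*·72.7762+(1−p*)·18.7222)/1.18=55.8019; Δ=(72.7762−18.7222)/(170.4780−116.4240)=1.0000; B=V−Δ·S=-82.7981
Node (1,1) S=202.9500: V=(p*·151.9267+(1−p*)·72.7762)/1.18=120.1519; Δ=(151.9267−72.7762)/(249.6285−170.4780)=1.0000; B=V−Δ·S=-82.7981
Node (0,0) S=165.0000: V=(p*·120.1519+(1−p*)·55.8019)/1.18=94.8321; Δ=(120.1519−55.8019)/(202.9500−138.6000)=1.0000; B=V−Δ·S=-70.1679
Each (Δ,B) replicates both successor values, so the strategy is self-financing and V0 is arbitrage-free.

(0,0): Delta=1.0000 Bond=-70.1679
(1,0): Delta=1.0000 Bond=-82.7981
(1,1): Delta=1.0000 Bond=-82.7981
(2,0): Delta=1.0000 Bond=-97.7018
(2,1): Delta=1.0000 Bond=-97.7018
(2,2): Delta=1.0000 Bond=-97.7018
(3,0): Delta=1.0000 Bond=-115.2881
(3,1): Delta=1.0000 Bond=-115.2881
(3,2): Delta=1.0000 Bond=-115.2881
(3,3): Delta=1.0000 Bond=-115.2881
V0=94.8321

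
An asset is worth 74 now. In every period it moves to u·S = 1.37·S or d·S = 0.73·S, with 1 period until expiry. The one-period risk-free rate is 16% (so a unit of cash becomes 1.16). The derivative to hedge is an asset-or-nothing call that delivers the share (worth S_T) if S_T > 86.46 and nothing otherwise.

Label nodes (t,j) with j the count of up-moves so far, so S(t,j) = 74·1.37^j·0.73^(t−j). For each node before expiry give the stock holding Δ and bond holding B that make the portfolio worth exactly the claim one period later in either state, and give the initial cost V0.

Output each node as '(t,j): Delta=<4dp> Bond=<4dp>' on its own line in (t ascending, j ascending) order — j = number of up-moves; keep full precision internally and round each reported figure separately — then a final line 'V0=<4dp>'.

Under the risk-neutral measure, an up-move has probability p* = (R−d)/(u−d) = 0.6719 and values discount at R = 1.16.
Terminal payoffs: V(1,0)=0.0000, V(1,1)=101.3800
(0,0): S=74.0000. Δ = (V_up−V_dn)/(S_up−S_dn) = (101.3800−0.0000)/(101.3800−54.0200) = 2.1406. V = [p*·101.3800 + (1−p*)·0.0000]/1.16 = 58.7196. B = V − Δ·S = -99.6867.
Self-financing check: at every node Δ·S+B equals the discounted successor values.

(0,0): Delta=2.1406 Bond=-99.6867
V0=58.7196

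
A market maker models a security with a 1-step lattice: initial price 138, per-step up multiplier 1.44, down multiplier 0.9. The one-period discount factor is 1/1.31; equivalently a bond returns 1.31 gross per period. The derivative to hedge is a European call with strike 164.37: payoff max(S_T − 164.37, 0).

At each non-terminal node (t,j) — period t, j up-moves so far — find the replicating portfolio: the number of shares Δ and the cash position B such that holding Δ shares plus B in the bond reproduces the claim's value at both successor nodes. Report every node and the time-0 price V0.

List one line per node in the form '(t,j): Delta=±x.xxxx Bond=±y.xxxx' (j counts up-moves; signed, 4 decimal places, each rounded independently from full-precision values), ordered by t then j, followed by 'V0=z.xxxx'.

(0,0): Delta=0.4610 Bond=-43.7023
V0=19.9088

Since d<R<u, set p* = (R−d)/(u−d) = 0.7593; price each node as the discounted p*-expectation of its children.
Terminal values V(1,·): V(1,0)=0.0000, V(1,1)=34.3500
(0,0): S=138.0000. Δ = (V_up−V_dn)/(S_up−S_dn) = (34.3500−0.0000)/(198.7200−124.2000) = 0.4610. V = [p*·34.3500 + (1−p*)·0.0000]/1.31 = 19.9088. B = V − Δ·S = -43.7023.
The time-0 hedge costs 19.9088, which is the no-arbitrage price.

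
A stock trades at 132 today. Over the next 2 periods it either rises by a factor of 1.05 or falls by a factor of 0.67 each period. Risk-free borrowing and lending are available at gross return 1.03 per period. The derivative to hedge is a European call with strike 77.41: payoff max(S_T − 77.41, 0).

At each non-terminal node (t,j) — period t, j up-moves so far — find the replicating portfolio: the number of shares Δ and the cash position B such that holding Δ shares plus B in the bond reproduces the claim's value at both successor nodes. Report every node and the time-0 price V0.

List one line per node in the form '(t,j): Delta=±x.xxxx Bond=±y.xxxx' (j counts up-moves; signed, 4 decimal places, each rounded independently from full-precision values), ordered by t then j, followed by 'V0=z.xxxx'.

No-arbitrage ⇒ martingale measure with p* = (R−d)/(u−d) = 0.9474.
Terminal payoffs: V(2,0)=0.0000, V(2,1)=15.4520, V(2,2)=68.1200
  t=1,j=0: stock 88.4400 → up 92.8620 (V=15.4520), down 59.2548 (V=0.0000). Price 14.2124; hedge Δ=0.4598, bond B=-26.4508.
  t=1,j=1: stock 138.6000 → up 145.5300 (V=68.1200), down 92.8620 (V=15.4520). Price 63.4447; hedge Δ=1.0000, bond B=-75.1553.
  t=0,j=0: stock 132.0000 → up 138.6000 (V=63.4447), down 88.4400 (V=14.2124). Price 59.0811; hedge Δ=0.9815, bond B=-70.4776.
Root portfolio cost Δ·132+B reproduces V0=59.0811.

(0,0): Delta=0.9815 Bond=-70.4776
(1,0): Delta=0.4598 Bond=-26.4508
(1,1): Delta=1.0000 Bond=-75.1553
V0=59.0811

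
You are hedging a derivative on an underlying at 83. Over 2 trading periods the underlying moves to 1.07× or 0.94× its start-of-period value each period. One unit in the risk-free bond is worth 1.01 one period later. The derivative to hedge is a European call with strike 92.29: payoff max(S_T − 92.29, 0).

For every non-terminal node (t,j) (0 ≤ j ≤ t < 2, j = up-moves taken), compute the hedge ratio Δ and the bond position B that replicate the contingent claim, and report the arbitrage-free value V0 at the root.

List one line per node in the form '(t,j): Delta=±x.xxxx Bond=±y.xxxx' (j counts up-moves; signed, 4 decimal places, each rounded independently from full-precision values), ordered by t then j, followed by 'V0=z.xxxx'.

The replicating-portfolio and risk-neutral prices coincide; use p* = (1.01−0.94)/(1.07−0.94) = 0.5385 for the latter.
At expiry t=2: V(2,0)=0.0000, V(2,1)=0.0000, V(2,2)=2.7367
Node (1,0) S=78.0200: V=(p*·0.0000+(1−p*)·0.0000)/1.01=0.0000; Δ=(0.0000−0.0000)/(83.4814−73.3388)=0.0000; B=V−Δ·S=0.0000
Node (1,1) S=88.8100: V=(p*·2.7367+(1−p*)·0.0000)/1.01=1.4590; Δ=(2.7367−0.0000)/(95.0267−83.4814)=0.2370; B=V−Δ·S=-19.5925
Node (0,0) S=83.0000: V=(p*·1.4590+(1−p*)·0.0000)/1.01=0.7778; Δ=(1.4590−0.0000)/(88.8100−78.0200)=0.1352; B=V−Δ·S=-10.4454
Root portfolio cost Δ·83+B reproduces V0=0.7778.

(0,0): Delta=0.1352 Bond=-10.4454
(1,0): Delta=0.0000 Bond=0.0000
(1,1): Delta=0.2370 Bond=-19.5925
V0=0.7778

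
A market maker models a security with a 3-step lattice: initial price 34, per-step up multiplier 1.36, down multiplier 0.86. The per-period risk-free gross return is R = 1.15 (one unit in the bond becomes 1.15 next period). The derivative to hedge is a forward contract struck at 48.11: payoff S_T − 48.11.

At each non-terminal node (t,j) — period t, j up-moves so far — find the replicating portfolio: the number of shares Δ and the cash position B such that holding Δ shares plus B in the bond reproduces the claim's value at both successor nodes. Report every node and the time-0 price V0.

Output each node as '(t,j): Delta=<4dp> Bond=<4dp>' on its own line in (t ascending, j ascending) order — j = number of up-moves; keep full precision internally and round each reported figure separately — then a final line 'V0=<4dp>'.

No-arbitrage ⇒ martingale measure with p* = (R−d)/(u−d) = 0.5800.
Payoff layer (t=3): V(3,0)=-26.4841, V(3,1)=-13.9109, V(3,2)=5.9723, V(3,3)=37.4155
(2,0): S=25.1464. Δ = (V_up−V_dn)/(S_up−S_dn) = (-13.9109−-26.4841)/(34.1991−21.6259) = 1.0000. V = [p*·-13.9109 + (1−p*)·-26.4841]/1.15 = -16.6884. B = V − Δ·S = -41.8348.
(2,1): S=39.7664. Δ = (V_up−V_dn)/(S_up−S_dn) = (5.9723−-13.9109)/(54.0823−34.1991) = 1.0000. V = [p*·5.9723 + (1−p*)·-13.9109]/1.15 = -2.0684. B = V − Δ·S = -41.8348.
(2,2): S=62.8864. Δ = (V_up−V_dn)/(S_up−S_dn) = (37.4155−5.9723)/(85.5255−54.0823) = 1.0000. V = [p*·37.4155 + (1−p*)·5.9723]/1.15 = 21.0516. B = V − Δ·S = -41.8348.
(1,0): S=29.2400. Δ = (V_up−V_dn)/(S_up−S_dn) = (-2.0684−-16.6884)/(39.7664−25.1464) = 1.0000. V = [p*·-2.0684 + (1−p*)·-16.6884]/1.15 = -7.1381. B = V − Δ·S = -36.3781.
(1,1): S=46.2400. Δ = (V_up−V_dn)/(S_up−S_dn) = (21.0516−-2.0684)/(62.8864−39.7664) = 1.0000. V = [p*·21.0516 + (1−p*)·-2.0684]/1.15 = 9.8619. B = V − Δ·S = -36.3781.
(0,0): S=34.0000. Δ = (V_up−V_dn)/(S_up−S_dn) = (9.8619−-7.1381)/(46.2400−29.2400) = 1.0000. V = [p*·9.8619 + (1−p*)·-7.1381]/1.15 = 2.3669. B = V − Δ·S = -31.6331.
Root portfolio cost Δ·34+B reproduces V0=2.3669.

(0,0): Delta=1.0000 Bond=-31.6331
(1,0): Delta=1.0000 Bond=-36.3781
(1,1): Delta=1.0000 Bond=-36.3781
(2,0): Delta=1.0000 Bond=-41.8348
(2,1): Delta=1.0000 Bond=-41.8348
(2,2): Delta=1.0000 Bond=-41.8348
V0=2.3669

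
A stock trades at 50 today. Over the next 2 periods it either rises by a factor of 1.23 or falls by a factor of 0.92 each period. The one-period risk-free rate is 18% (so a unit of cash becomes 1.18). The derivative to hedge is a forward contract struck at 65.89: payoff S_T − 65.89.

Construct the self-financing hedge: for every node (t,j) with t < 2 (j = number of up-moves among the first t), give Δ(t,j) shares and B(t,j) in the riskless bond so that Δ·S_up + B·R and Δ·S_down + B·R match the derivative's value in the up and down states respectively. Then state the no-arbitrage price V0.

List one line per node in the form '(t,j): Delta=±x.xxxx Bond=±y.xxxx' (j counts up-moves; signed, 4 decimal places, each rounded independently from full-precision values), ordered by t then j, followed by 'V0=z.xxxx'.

No-arbitrage ⇒ martingale measure with p* = (R−d)/(u−d) = 0.8387.
Payoff layer (t=2): V(2,0)=-23.5700, V(2,1)=-9.3100, V(2,2)=9.7550
  t=1,j=0: stock 46.0000 → up 56.5800 (V=-9.3100), down 42.3200 (V=-23.5700). Price -9.8390; hedge Δ=1.0000, bond B=-55.8390.
  t=1,j=1: stock 61.5000 → up 75.6450 (V=9.7550), down 56.5800 (V=-9.3100). Price 5.6610; hedge Δ=1.0000, bond B=-55.8390.
  t=0,j=0: stock 50.0000 → up 61.5000 (V=5.6610), down 46.0000 (V=-9.8390). Price 2.6788; hedge Δ=1.0000, bond B=-47.3212.
Self-financing check: at every node Δ·S+B equals the discounted successor values.

(0,0): Delta=1.0000 Bond=-47.3212
(1,0): Delta=1.0000 Bond=-55.8390
(1,1): Delta=1.0000 Bond=-55.8390
V0=2.6788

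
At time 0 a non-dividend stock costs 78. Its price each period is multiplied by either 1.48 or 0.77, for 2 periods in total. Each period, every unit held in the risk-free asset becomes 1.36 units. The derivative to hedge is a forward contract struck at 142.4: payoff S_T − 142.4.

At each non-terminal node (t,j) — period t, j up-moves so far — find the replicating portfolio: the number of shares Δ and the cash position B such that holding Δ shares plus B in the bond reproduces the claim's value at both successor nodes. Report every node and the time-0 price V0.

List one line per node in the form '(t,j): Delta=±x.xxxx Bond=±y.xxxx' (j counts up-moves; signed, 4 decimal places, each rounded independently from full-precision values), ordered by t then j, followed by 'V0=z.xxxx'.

Risk-neutral probability p* = (R−d)/(u−d) = (1.36−0.77)/(1.48−0.77) = 0.8310.
At expiry t=2: V(2,0)=-96.1538, V(2,1)=-53.5112, V(2,2)=28.4512
(1,0): S=60.0600. Δ = (V_up−V_dn)/(S_up−S_dn) = (-53.5112−-96.1538)/(88.8888−46.2462) = 1.0000. V = [p*·-53.5112 + (1−p*)·-96.1538]/1.36 = -44.6459. B = V − Δ·S = -104.7059.
(1,1): S=115.4400. Δ = (V_up−V_dn)/(S_up−S_dn) = (28.4512−-53.5112)/(170.8512−88.8888) = 1.0000. V = [p*·28.4512 + (1−p*)·-53.5112]/1.36 = 10.7341. B = V − Δ·S = -104.7059.
(0,0): S=78.0000. Δ = (V_up−V_dn)/(S_up−S_dn) = (10.7341−-44.6459)/(115.4400−60.0600) = 1.0000. V = [p*·10.7341 + (1−p*)·-44.6459]/1.36 = 1.0104. B = V − Δ·S = -76.9896.
Each (Δ,B) replicates both successor values, so the strategy is self-financing and V0 is arbitrage-free.

(0,0): Delta=1.0000 Bond=-76.9896
(1,0): Delta=1.0000 Bond=-104.7059
(1,1): Delta=1.0000 Bond=-104.7059
V0=1.0104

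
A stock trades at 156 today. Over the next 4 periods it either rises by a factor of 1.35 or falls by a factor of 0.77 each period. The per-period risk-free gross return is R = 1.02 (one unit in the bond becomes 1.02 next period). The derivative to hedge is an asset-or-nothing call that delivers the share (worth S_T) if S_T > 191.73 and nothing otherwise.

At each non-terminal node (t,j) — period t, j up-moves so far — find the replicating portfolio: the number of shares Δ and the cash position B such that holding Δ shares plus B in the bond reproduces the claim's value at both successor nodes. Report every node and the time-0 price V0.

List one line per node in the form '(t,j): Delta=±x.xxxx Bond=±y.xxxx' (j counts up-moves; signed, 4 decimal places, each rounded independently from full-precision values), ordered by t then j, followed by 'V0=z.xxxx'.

(0,0): Delta=1.1618 Bond=-114.9502
(1,0): Delta=0.7575 Bond=-68.6915
(1,1): Delta=1.4661 Bond=-181.3455
(2,0): Delta=0.0000 Bond=0.0000
(2,1): Delta=1.3279 Bond=-162.5515
(2,2): Delta=1.5702 Bond=-214.5680
(3,0): Delta=0.0000 Bond=0.0000
(3,1): Delta=0.0000 Bond=0.0000
(3,2): Delta=2.3276 Bond=-384.6619
(3,3): Delta=1.0000 Bond=0.0000
V0=66.2857

Since d<R<u, set p* = (R−d)/(u−d) = 0.4310; price each node as the discounted p*-expectation of its children.
Terminal values V(4,·): V(4,0)=0.0000, V(4,1)=0.0000, V(4,2)=0.0000, V(4,3)=295.5402, V(4,4)=518.1550
  t=3,j=0: stock 71.2191 → up 96.1458 (V=0.0000), down 54.8387 (V=0.0000). Price 0.0000; hedge Δ=0.0000, bond B=0.0000.
  t=3,j=1: stock 124.8647 → up 168.5674 (V=0.0000), down 96.1458 (V=0.0000). Price 0.0000; hedge Δ=0.0000, bond B=0.0000.
  t=3,j=2: stock 218.9187 → up 295.5402 (V=295.5402), down 168.5674 (V=0.0000). Price 124.8902; hedge Δ=2.3276, bond B=-384.6619.
  t=3,j=3: stock 383.8185 → up 518.1550 (V=518.1550), down 295.5402 (V=295.5402). Price 383.8185; hedge Δ=1.0000, bond B=0.0000.
  t=2,j=0: stock 92.4924 → up 124.8647 (V=0.0000), down 71.2191 (V=0.0000). Price 0.0000; hedge Δ=0.0000, bond B=0.0000.
  t=2,j=1: stock 162.1620 → up 218.9187 (V=124.8902), down 124.8647 (V=0.0000). Price 52.7765; hedge Δ=1.3279, bond B=-162.5515.
  t=2,j=2: stock 284.3100 → up 383.8185 (V=383.8185), down 218.9187 (V=124.8902). Price 231.8600; hedge Δ=1.5702, bond B=-214.5680.
  t=1,j=0: stock 120.1200 → up 162.1620 (V=52.7765), down 92.4924 (V=0.0000). Price 22.3024; hedge Δ=0.7575, bond B=-68.6915.
  t=1,j=1: stock 210.6000 → up 284.3100 (V=231.8600), down 162.1620 (V=52.7765). Price 127.4193; hedge Δ=1.4661, bond B=-181.3455.
  t=0,j=0: stock 156.0000 → up 210.6000 (V=127.4193), down 120.1200 (V=22.3024). Price 66.2857; hedge Δ=1.1618, bond B=-114.9502.
Self-financing check: at every node Δ·S+B equals the discounted successor values.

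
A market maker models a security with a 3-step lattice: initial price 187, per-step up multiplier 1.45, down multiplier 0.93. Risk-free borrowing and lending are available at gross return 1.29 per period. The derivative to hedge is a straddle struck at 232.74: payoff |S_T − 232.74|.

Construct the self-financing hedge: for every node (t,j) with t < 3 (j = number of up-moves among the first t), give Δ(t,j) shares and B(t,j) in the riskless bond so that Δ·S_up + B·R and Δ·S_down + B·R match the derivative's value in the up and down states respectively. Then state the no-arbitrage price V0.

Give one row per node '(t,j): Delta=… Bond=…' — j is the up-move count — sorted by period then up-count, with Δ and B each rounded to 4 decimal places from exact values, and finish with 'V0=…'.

Under the risk-neutral measure, an up-move has probability p* = (R−d)/(u−d) = 0.6923 and values discount at R = 1.29.
Terminal payoffs: V(3,0)=82.3252, V(3,1)=1.7776, V(3,2)=132.9058, V(3,3)=337.3529
Node (2,0) S=161.7363: V=(p*·1.7776+(1−p*)·82.3252)/1.29=20.5903; Δ=(1.7776−82.3252)/(234.5176−150.4148)=-0.9577; B=V−Δ·S=175.4896
Node (2,1) S=252.1695: V=(p*·132.9058+(1−p*)·1.7776)/1.29=71.7509; Δ=(132.9058−1.7776)/(365.6458−234.5176)=1.0000; B=V−Δ·S=-180.4186
Node (2,2) S=393.1675: V=(p*·337.3529+(1−p*)·132.9058)/1.29=212.7489; Δ=(337.3529−132.9058)/(570.0929−365.6458)=1.0000; B=V−Δ·S=-180.4186
Node (1,0) S=173.9100: V=(p*·71.7509+(1−p*)·20.5903)/1.29=43.4180; Δ=(71.7509−20.5903)/(252.1695−161.7363)=0.5657; B=V−Δ·S=-54.9678
Node (1,1) S=271.1500: V=(p*·212.7489+(1−p*)·71.7509)/1.29=131.2906; Δ=(212.7489−71.7509)/(393.1675−252.1695)=1.0000; B=V−Δ·S=-139.8594
Node (0,0) S=187.0000: V=(p*·131.2906+(1−p*)·43.4180)/1.29=80.8162; Δ=(131.2906−43.4180)/(271.1500−173.9100)=0.9037; B=V−Δ·S=-88.1697
The time-0 hedge costs 80.8162, which is the no-arbitrage price.

(0,0): Delta=0.9037 Bond=-88.1697
(1,0): Delta=0.5657 Bond=-54.9678
(1,1): Delta=1.0000 Bond=-139.8594
(2,0): Delta=-0.9577 Bond=175.4896
(2,1): Delta=1.0000 Bond=-180.4186
(2,2): Delta=1.0000 Bond=-180.4186
V0=80.8162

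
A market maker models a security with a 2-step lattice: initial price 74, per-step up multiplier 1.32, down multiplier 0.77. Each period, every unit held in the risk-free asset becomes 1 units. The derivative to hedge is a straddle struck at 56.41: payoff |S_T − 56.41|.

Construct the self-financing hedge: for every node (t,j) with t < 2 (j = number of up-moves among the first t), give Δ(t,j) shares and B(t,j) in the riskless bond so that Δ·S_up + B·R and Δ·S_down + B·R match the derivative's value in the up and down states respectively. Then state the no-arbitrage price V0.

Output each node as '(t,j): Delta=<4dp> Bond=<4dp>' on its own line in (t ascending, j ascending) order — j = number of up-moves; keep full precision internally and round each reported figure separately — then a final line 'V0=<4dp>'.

(0,0): Delta=0.6416 Bond=-21.4020
(1,0): Delta=0.2000 Bond=3.7599
(1,1): Delta=1.0000 Bond=-56.4100
V0=26.0768

No-arbitrage ⇒ martingale measure with p* = (R−d)/(u−d) = 0.4182.
Terminal values V(2,·): V(2,0)=12.5354, V(2,1)=18.8036, V(2,2)=72.5276
  t=1,j=0: stock 56.9800 → up 75.2136 (V=18.8036), down 43.8746 (V=12.5354). Price 15.1566; hedge Δ=0.2000, bond B=3.7599.
  t=1,j=1: stock 97.6800 → up 128.9376 (V=72.5276), down 75.2136 (V=18.8036). Price 41.2700; hedge Δ=1.0000, bond B=-56.4100.
  t=0,j=0: stock 74.0000 → up 97.6800 (V=41.2700), down 56.9800 (V=15.1566). Price 26.0768; hedge Δ=0.6416, bond B=-21.4020.
Root portfolio cost Δ·74+B reproduces V0=26.0768.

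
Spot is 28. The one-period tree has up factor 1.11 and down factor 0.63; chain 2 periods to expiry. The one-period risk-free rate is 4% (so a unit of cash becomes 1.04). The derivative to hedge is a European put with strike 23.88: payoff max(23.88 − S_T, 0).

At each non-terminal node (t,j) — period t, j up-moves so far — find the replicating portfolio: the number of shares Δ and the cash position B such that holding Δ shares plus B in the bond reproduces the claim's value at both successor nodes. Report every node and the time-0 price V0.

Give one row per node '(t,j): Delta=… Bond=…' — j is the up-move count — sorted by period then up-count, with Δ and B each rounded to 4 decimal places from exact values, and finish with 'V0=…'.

(0,0): Delta=-0.3511 Bond=11.0719
(1,0): Delta=-1.0000 Bond=22.9615
(1,1): Delta=-0.2882 Bond=9.5604
V0=1.2414

No-arbitrage ⇒ martingale measure with p* = (R−d)/(u−d) = 0.8542.
Terminal values V(2,·): V(2,0)=12.7668, V(2,1)=4.2996, V(2,2)=0.0000
Node (1,0) S=17.6400: V=(p*·4.2996+(1−p*)·12.7668)/1.04=5.3215; Δ=(4.2996−12.7668)/(19.5804−11.1132)=-1.0000; B=V−Δ·S=22.9615
Node (1,1) S=31.0800: V=(p*·0.0000+(1−p*)·4.2996)/1.04=0.6029; Δ=(0.0000−4.2996)/(34.4988−19.5804)=-0.2882; B=V−Δ·S=9.5604
Node (0,0) S=28.0000: V=(p*·0.6029+(1−p*)·5.3215)/1.04=1.2414; Δ=(0.6029−5.3215)/(31.0800−17.6400)=-0.3511; B=V−Δ·S=11.0719
Check: Δ(0,0)·S0 + B(0,0) = 1.2414 = V0.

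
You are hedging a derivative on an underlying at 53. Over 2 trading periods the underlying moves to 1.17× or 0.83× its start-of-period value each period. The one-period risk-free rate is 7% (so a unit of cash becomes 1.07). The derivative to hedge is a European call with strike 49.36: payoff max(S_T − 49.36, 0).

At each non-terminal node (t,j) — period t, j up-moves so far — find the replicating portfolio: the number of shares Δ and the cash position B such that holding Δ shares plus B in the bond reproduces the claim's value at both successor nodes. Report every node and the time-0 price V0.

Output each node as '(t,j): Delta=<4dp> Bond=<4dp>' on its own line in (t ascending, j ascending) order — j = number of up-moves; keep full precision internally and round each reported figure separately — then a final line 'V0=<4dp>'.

The replicating-portfolio and risk-neutral prices coincide; use p* = (1.07−0.83)/(1.17−0.83) = 0.7059 for the latter.
At expiry t=2: V(2,0)=0.0000, V(2,1)=2.1083, V(2,2)=23.1917
  t=1,j=0: stock 43.9900 → up 51.4683 (V=2.1083), down 36.5117 (V=0.0000). Price 1.3909; hedge Δ=0.1410, bond B=-4.8100.
  t=1,j=1: stock 62.0100 → up 72.5517 (V=23.1917), down 51.4683 (V=2.1083). Price 15.8792; hedge Δ=1.0000, bond B=-46.1308.
  t=0,j=0: stock 53.0000 → up 62.0100 (V=15.8792), down 43.9900 (V=1.3909). Price 10.8578; hedge Δ=0.8040, bond B=-31.7548.
Self-financing check: at every node Δ·S+B equals the discounted successor values.

(0,0): Delta=0.8040 Bond=-31.7548
(1,0): Delta=0.1410 Bond=-4.8100
(1,1): Delta=1.0000 Bond=-46.1308
V0=10.8578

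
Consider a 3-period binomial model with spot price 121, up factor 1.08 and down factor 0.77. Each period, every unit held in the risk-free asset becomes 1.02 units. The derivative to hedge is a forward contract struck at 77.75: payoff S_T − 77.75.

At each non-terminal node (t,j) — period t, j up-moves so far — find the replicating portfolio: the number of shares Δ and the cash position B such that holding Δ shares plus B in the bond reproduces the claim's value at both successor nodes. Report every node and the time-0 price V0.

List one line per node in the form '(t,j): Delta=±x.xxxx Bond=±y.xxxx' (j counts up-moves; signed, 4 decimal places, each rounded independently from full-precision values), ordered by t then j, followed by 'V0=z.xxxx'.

The replicating-portfolio and risk-neutral prices coincide; use p* = (1.02−0.77)/(1.08−0.77) = 0.8065 for the latter.
Terminal payoffs: V(3,0)=-22.5095, V(3,1)=-0.2698, V(3,2)=30.9235, V(3,3)=74.6752
  t=2,j=0: stock 71.7409 → up 77.4802 (V=-0.2698), down 55.2405 (V=-22.5095). Price -4.4846; hedge Δ=1.0000, bond B=-76.2255.
  t=2,j=1: stock 100.6236 → up 108.6735 (V=30.9235), down 77.4802 (V=-0.2698). Price 24.3981; hedge Δ=1.0000, bond B=-76.2255.
  t=2,j=2: stock 141.1344 → up 152.4252 (V=74.6752), down 108.6735 (V=30.9235). Price 64.9089; hedge Δ=1.0000, bond B=-76.2255.
  t=1,j=0: stock 93.1700 → up 100.6236 (V=24.3981), down 71.7409 (V=-4.4846). Price 18.4391; hedge Δ=1.0000, bond B=-74.7309.
  t=1,j=1: stock 130.6800 → up 141.1344 (V=64.9089), down 100.6236 (V=24.3981). Price 55.9491; hedge Δ=1.0000, bond B=-74.7309.
  t=0,j=0: stock 121.0000 → up 130.6800 (V=55.9491), down 93.1700 (V=18.4391). Price 47.7344; hedge Δ=1.0000, bond B=-73.2656.
Root portfolio cost Δ·121+B reproduces V0=47.7344.

(0,0): Delta=1.0000 Bond=-73.2656
(1,0): Delta=1.0000 Bond=-74.7309
(1,1): Delta=1.0000 Bond=-74.7309
(2,0): Delta=1.0000 Bond=-76.2255
(2,1): Delta=1.0000 Bond=-76.2255
(2,2): Delta=1.0000 Bond=-76.2255
V0=47.7344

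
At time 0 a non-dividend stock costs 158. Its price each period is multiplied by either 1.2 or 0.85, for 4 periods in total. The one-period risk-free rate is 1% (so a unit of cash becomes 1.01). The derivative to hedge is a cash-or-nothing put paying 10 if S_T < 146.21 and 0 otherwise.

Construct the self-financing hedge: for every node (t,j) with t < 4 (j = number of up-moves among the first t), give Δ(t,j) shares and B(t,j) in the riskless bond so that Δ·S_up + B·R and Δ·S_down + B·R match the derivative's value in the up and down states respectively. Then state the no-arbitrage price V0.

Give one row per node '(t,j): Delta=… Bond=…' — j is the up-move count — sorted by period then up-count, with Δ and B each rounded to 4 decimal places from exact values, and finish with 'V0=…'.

Under the risk-neutral measure, an up-move has probability p* = (R−d)/(u−d) = 0.4571 and values discount at R = 1.01.
Terminal payoffs: V(4,0)=10.0000, V(4,1)=10.0000, V(4,2)=0.0000, V(4,3)=0.0000, V(4,4)=0.0000
  t=3,j=0: stock 97.0317 → up 116.4381 (V=10.0000), down 82.4770 (V=10.0000). Price 9.9010; hedge Δ=0.0000, bond B=9.9010.
  t=3,j=1: stock 136.9860 → up 164.3832 (V=0.0000), down 116.4381 (V=10.0000). Price 5.3748; hedge Δ=-0.2086, bond B=33.9463.
  t=3,j=2: stock 193.3920 → up 232.0704 (V=0.0000), down 164.3832 (V=0.0000). Price 0.0000; hedge Δ=0.0000, bond B=0.0000.
  t=3,j=3: stock 273.0240 → up 327.6288 (V=0.0000), down 232.0704 (V=0.0000). Price 0.0000; hedge Δ=0.0000, bond B=0.0000.
  t=2,j=0: stock 114.1550 → up 136.9860 (V=5.3748), down 97.0317 (V=9.9010). Price 7.7543; hedge Δ=-0.1133, bond B=20.6862.
  t=2,j=1: stock 161.1600 → up 193.3920 (V=0.0000), down 136.9860 (V=5.3748). Price 2.8889; hedge Δ=-0.0953, bond B=18.2455.
  t=2,j=2: stock 227.5200 → up 273.0240 (V=0.0000), down 193.3920 (V=0.0000). Price 0.0000; hedge Δ=0.0000, bond B=0.0000.
  t=1,j=0: stock 134.3000 → up 161.1600 (V=2.8889), down 114.1550 (V=7.7543). Price 5.4754; hedge Δ=-0.1035, bond B=19.3767.
  t=1,j=1: stock 189.6000 → up 227.5200 (V=0.0000), down 161.1600 (V=2.8889). Price 1.5527; hedge Δ=-0.0435, bond B=9.8066.
  t=0,j=0: stock 158.0000 → up 189.6000 (V=1.5527), down 134.3000 (V=5.4754). Price 3.6457; hedge Δ=-0.0709, bond B=14.8533.
The time-0 hedge costs 3.6457, which is the no-arbitrage price.

(0,0): Delta=-0.0709 Bond=14.8533
(1,0): Delta=-0.1035 Bond=19.3767
(1,1): Delta=-0.0435 Bond=9.8066
(2,0): Delta=-0.1133 Bond=20.6862
(2,1): Delta=-0.0953 Bond=18.2455
(2,2): Delta=0.0000 Bond=0.0000
(3,0): Delta=0.0000 Bond=9.9010
(3,1): Delta=-0.2086 Bond=33.9463
(3,2): Delta=0.0000 Bond=0.0000
(3,3): Delta=0.0000 Bond=0.0000
V0=3.6457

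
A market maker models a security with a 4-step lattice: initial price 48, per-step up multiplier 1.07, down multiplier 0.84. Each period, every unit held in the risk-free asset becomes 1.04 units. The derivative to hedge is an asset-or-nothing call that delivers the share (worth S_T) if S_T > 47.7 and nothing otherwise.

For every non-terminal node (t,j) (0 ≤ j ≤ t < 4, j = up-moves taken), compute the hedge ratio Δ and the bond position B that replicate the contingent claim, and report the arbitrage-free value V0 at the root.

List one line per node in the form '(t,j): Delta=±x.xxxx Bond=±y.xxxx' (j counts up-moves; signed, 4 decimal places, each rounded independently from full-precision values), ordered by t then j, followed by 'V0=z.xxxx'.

(0,0): Delta=1.8929 Bond=-45.6256
(1,0): Delta=3.7236 Bond=-121.2628
(1,1): Delta=1.6774 Bond=-36.3788
(2,0): Delta=0.0000 Bond=0.0000
(2,1): Delta=4.1621 Bond=-145.0303
(2,2): Delta=1.3848 Bond=-21.7545
(3,0): Delta=0.0000 Bond=0.0000
(3,1): Delta=0.0000 Bond=0.0000
(3,2): Delta=4.6522 Bond=-173.4563
(3,3): Delta=1.0000 Bond=0.0000
V0=45.2348

The replicating-portfolio and risk-neutral prices coincide; use p* = (1.04−0.84)/(1.07−0.84) = 0.8696 for the latter.
At expiry t=4: V(4,0)=0.0000, V(4,1)=0.0000, V(4,2)=0.0000, V(4,3)=49.3937, V(4,4)=62.9182
(3,0): S=28.4498. Δ = (V_up−V_dn)/(S_up−S_dn) = (0.0000−0.0000)/(30.4413−23.8978) = 0.0000. V = [p*·0.0000 + (1−p*)·0.0000]/1.04 = 0.0000. B = V − Δ·S = 0.0000.
(3,1): S=36.2396. Δ = (V_up−V_dn)/(S_up−S_dn) = (0.0000−0.0000)/(38.7764−30.4413) = 0.0000. V = [p*·0.0000 + (1−p*)·0.0000]/1.04 = 0.0000. B = V − Δ·S = 0.0000.
(3,2): S=46.1624. Δ = (V_up−V_dn)/(S_up−S_dn) = (49.3937−0.0000)/(49.3937−38.7764) = 4.6522. V = [p*·49.3937 + (1−p*)·0.0000]/1.04 = 41.2991. B = V − Δ·S = -173.4563.
(3,3): S=58.8021. Δ = (V_up−V_dn)/(S_up−S_dn) = (62.9182−49.3937)/(62.9182−49.3937) = 1.0000. V = [p*·62.9182 + (1−p*)·49.3937]/1.04 = 58.8021. B = V − Δ·S = 0.0000.
(2,0): S=33.8688. Δ = (V_up−V_dn)/(S_up−S_dn) = (0.0000−0.0000)/(36.2396−28.4498) = 0.0000. V = [p*·0.0000 + (1−p*)·0.0000]/1.04 = 0.0000. B = V − Δ·S = 0.0000.
(2,1): S=43.1424. Δ = (V_up−V_dn)/(S_up−S_dn) = (41.2991−0.0000)/(46.1624−36.2396) = 4.1621. V = [p*·41.2991 + (1−p*)·0.0000]/1.04 = 34.5310. B = V − Δ·S = -145.0303.
(2,2): S=54.9552. Δ = (V_up−V_dn)/(S_up−S_dn) = (58.8021−41.2991)/(58.8021−46.1624) = 1.3848. V = [p*·58.8021 + (1−p*)·41.2991]/1.04 = 54.3453. B = V − Δ·S = -21.7545.
(1,0): S=40.3200. Δ = (V_up−V_dn)/(S_up−S_dn) = (34.5310−0.0000)/(43.1424−33.8688) = 3.7236. V = [p*·34.5310 + (1−p*)·0.0000]/1.04 = 28.8721. B = V − Δ·S = -121.2628.
(1,1): S=51.3600. Δ = (V_up−V_dn)/(S_up−S_dn) = (54.3453−34.5310)/(54.9552−43.1424) = 1.6774. V = [p*·54.3453 + (1−p*)·34.5310]/1.04 = 49.7700. B = V − Δ·S = -36.3788.
(0,0): S=48.0000. Δ = (V_up−V_dn)/(S_up−S_dn) = (49.7700−28.8721)/(51.3600−40.3200) = 1.8929. V = [p*·49.7700 + (1−p*)·28.8721]/1.04 = 45.2348. B = V − Δ·S = -45.6256.
Each (Δ,B) replicates both successor values, so the strategy is self-financing and V0 is arbitrage-free.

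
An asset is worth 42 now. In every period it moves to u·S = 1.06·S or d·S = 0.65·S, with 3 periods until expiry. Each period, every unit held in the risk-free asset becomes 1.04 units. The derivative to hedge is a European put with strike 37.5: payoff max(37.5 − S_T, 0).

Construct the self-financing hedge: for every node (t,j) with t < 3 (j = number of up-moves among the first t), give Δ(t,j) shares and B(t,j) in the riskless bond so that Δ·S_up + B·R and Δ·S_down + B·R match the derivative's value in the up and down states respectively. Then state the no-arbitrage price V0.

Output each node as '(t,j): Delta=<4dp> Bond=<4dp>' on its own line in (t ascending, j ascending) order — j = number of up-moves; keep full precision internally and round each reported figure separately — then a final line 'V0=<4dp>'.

(0,0): Delta=-0.3916 Bond=17.3680
(1,0): Delta=-1.0000 Bond=34.6709
(1,1): Delta=-0.3725 Bond=17.2110
(2,0): Delta=-1.0000 Bond=36.0577
(2,1): Delta=-1.0000 Bond=36.0577
(2,2): Delta=-0.3528 Bond=16.9683
V0=0.9190

The replicating-portfolio and risk-neutral prices coincide; use p* = (1.04−0.65)/(1.06−0.65) = 0.9512 for the latter.
Terminal values V(3,·): V(3,0)=25.9657, V(3,1)=18.6903, V(3,2)=6.8257, V(3,3)=0.0000
(2,0): S=17.7450. Δ = (V_up−V_dn)/(S_up−S_dn) = (18.6903−25.9657)/(18.8097−11.5343) = -1.0000. V = [p*·18.6903 + (1−p*)·25.9657]/1.04 = 18.3127. B = V − Δ·S = 36.0577.
(2,1): S=28.9380. Δ = (V_up−V_dn)/(S_up−S_dn) = (6.8257−18.6903)/(30.6743−18.8097) = -1.0000. V = [p*·6.8257 + (1−p*)·18.6903]/1.04 = 7.1197. B = V − Δ·S = 36.0577.
(2,2): S=47.1912. Δ = (V_up−V_dn)/(S_up−S_dn) = (0.0000−6.8257)/(50.0227−30.6743) = -0.3528. V = [p*·0.0000 + (1−p*)·6.8257]/1.04 = 0.3202. B = V − Δ·S = 16.9683.
(1,0): S=27.3000. Δ = (V_up−V_dn)/(S_up−S_dn) = (7.1197−18.3127)/(28.9380−17.7450) = -1.0000. V = [p*·7.1197 + (1−p*)·18.3127]/1.04 = 7.3709. B = V − Δ·S = 34.6709.
(1,1): S=44.5200. Δ = (V_up−V_dn)/(S_up−S_dn) = (0.3202−7.1197)/(47.1912−28.9380) = -0.3725. V = [p*·0.3202 + (1−p*)·7.1197]/1.04 = 0.6268. B = V − Δ·S = 17.2110.
(0,0): S=42.0000. Δ = (V_up−V_dn)/(S_up−S_dn) = (0.6268−7.3709)/(44.5200−27.3000) = -0.3916. V = [p*·0.6268 + (1−p*)·7.3709]/1.04 = 0.9190. B = V − Δ·S = 17.3680.
Root portfolio cost Δ·42+B reproduces V0=0.9190.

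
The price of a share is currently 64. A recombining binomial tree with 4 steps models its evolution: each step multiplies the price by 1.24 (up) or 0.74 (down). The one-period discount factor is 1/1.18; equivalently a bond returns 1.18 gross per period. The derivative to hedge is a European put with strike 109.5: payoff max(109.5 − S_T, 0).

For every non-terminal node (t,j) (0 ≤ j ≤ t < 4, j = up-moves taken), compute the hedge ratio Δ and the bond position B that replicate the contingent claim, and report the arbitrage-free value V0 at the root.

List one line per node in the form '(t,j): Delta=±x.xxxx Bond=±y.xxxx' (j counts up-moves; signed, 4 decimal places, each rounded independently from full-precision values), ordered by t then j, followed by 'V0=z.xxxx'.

Since d<R<u, set p* = (R−d)/(u−d) = 0.8800; price each node as the discounted p*-expectation of its children.
At expiry t=4: V(4,0)=90.3086, V(4,1)=77.3414, V(4,2)=55.6127, V(4,3)=19.2023, V(4,4)=0.0000
(3,0): S=25.9343. Δ = (V_up−V_dn)/(S_up−S_dn) = (77.3414−90.3086)/(32.1586−19.1914) = -1.0000. V = [p*·77.3414 + (1−p*)·90.3086]/1.18 = 66.8623. B = V − Δ·S = 92.7966.
(3,1): S=43.4575. Δ = (V_up−V_dn)/(S_up−S_dn) = (55.6127−77.3414)/(53.8873−32.1586) = -1.0000. V = [p*·55.6127 + (1−p*)·77.3414]/1.18 = 49.3391. B = V − Δ·S = 92.7966.
(3,2): S=72.8207. Δ = (V_up−V_dn)/(S_up−S_dn) = (19.2023−55.6127)/(90.2977−53.8873) = -1.0000. V = [p*·19.2023 + (1−p*)·55.6127]/1.18 = 19.9759. B = V − Δ·S = 92.7966.
(3,3): S=122.0239. Δ = (V_up−V_dn)/(S_up−S_dn) = (0.0000−19.2023)/(151.3097−90.2977) = -0.3147. V = [p*·0.0000 + (1−p*)·19.2023]/1.18 = 1.9528. B = V − Δ·S = 40.3573.
(2,0): S=35.0464. Δ = (V_up−V_dn)/(S_up−S_dn) = (49.3391−66.8623)/(43.4575−25.9343) = -1.0000. V = [p*·49.3391 + (1−p*)·66.8623]/1.18 = 43.5948. B = V − Δ·S = 78.6412.
(2,1): S=58.7264. Δ = (V_up−V_dn)/(S_up−S_dn) = (19.9759−49.3391)/(72.8207−43.4575) = -1.0000. V = [p*·19.9759 + (1−p*)·49.3391]/1.18 = 19.9148. B = V − Δ·S = 78.6412.
(2,2): S=98.4064. Δ = (V_up−V_dn)/(S_up−S_dn) = (1.9528−19.9759)/(122.0239−72.8207) = -0.3663. V = [p*·1.9528 + (1−p*)·19.9759]/1.18 = 3.4878. B = V − Δ·S = 39.5339.
(1,0): S=47.3600. Δ = (V_up−V_dn)/(S_up−S_dn) = (19.9148−43.5948)/(58.7264−35.0464) = -1.0000. V = [p*·19.9148 + (1−p*)·43.5948]/1.18 = 19.2851. B = V − Δ·S = 66.6451.
(1,1): S=79.3600. Δ = (V_up−V_dn)/(S_up−S_dn) = (3.4878−19.9148)/(98.4064−58.7264) = -0.4140. V = [p*·3.4878 + (1−p*)·19.9148]/1.18 = 4.6263. B = V − Δ·S = 37.4804.
(0,0): S=64.0000. Δ = (V_up−V_dn)/(S_up−S_dn) = (4.6263−19.2851)/(79.3600−47.3600) = -0.4581. V = [p*·4.6263 + (1−p*)·19.2851]/1.18 = 5.4113. B = V − Δ·S = 34.7289.
Check: Δ(0,0)·S0 + B(0,0) = 5.4113 = V0.

(0,0): Delta=-0.4581 Bond=34.7289
(1,0): Delta=-1.0000 Bond=66.6451
(1,1): Delta=-0.4140 Bond=37.4804
(2,0): Delta=-1.0000 Bond=78.6412
(2,1): Delta=-1.0000 Bond=78.6412
(2,2): Delta=-0.3663 Bond=39.5339
(3,0): Delta=-1.0000 Bond=92.7966
(3,1): Delta=-1.0000 Bond=92.7966
(3,2): Delta=-1.0000 Bond=92.7966
(3,3): Delta=-0.3147 Bond=40.3573
V0=5.4113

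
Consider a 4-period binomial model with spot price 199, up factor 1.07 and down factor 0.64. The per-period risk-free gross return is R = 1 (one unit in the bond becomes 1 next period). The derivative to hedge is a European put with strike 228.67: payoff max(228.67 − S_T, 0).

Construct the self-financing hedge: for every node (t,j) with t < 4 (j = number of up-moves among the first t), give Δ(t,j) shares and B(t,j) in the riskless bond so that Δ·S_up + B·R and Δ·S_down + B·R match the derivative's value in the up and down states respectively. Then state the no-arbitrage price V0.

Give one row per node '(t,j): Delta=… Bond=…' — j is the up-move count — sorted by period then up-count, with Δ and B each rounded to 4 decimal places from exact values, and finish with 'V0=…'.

(0,0): Delta=-0.7793 Bond=200.5654
(1,0): Delta=-1.0000 Bond=228.6700
(1,1): Delta=-0.7537 Bond=195.1006
(2,0): Delta=-1.0000 Bond=228.6700
(2,1): Delta=-1.0000 Bond=228.6700
(2,2): Delta=-0.7250 Bond=188.5732
(3,0): Delta=-1.0000 Bond=228.6700
(3,1): Delta=-1.0000 Bond=228.6700
(3,2): Delta=-1.0000 Bond=228.6700
(3,3): Delta=-0.6930 Bond=180.7766
V0=45.4789

Under the risk-neutral measure, an up-move has probability p* = (R−d)/(u−d) = 0.8372 and values discount at R = 1.
Terminal payoffs: V(4,0)=195.2833, V(4,1)=172.8517, V(4,2)=135.3487, V(4,3)=72.6485, V(4,4)=0.0000
Node (3,0) S=52.1667: V=(p*·172.8517+(1−p*)·195.2833)/1=176.5033; Δ=(172.8517−195.2833)/(55.8183−33.3867)=-1.0000; B=V−Δ·S=228.6700
Node (3,1) S=87.2161: V=(p*·135.3487+(1−p*)·172.8517)/1=141.4539; Δ=(135.3487−172.8517)/(93.3213−55.8183)=-1.0000; B=V−Δ·S=228.6700
Node (3,2) S=145.8145: V=(p*·72.6485+(1−p*)·135.3487)/1=82.8555; Δ=(72.6485−135.3487)/(156.0215−93.3213)=-1.0000; B=V−Δ·S=228.6700
Node (3,3) S=243.7836: V=(p*·0.0000+(1−p*)·72.6485)/1=11.8265; Δ=(0.0000−72.6485)/(260.8484−156.0215)=-0.6930; B=V−Δ·S=180.7766
Node (2,0) S=81.5104: V=(p*·141.4539+(1−p*)·176.5033)/1=147.1596; Δ=(141.4539−176.5033)/(87.2161−52.1667)=-1.0000; B=V−Δ·S=228.6700
Node (2,1) S=136.2752: V=(p*·82.8555+(1−p*)·141.4539)/1=92.3948; Δ=(82.8555−141.4539)/(145.8145−87.2161)=-1.0000; B=V−Δ·S=228.6700
Node (2,2) S=227.8351: V=(p*·11.8265+(1−p*)·82.8555)/1=23.3894; Δ=(11.8265−82.8555)/(243.7836−145.8145)=-0.7250; B=V−Δ·S=188.5732
Node (1,0) S=127.3600: V=(p*·92.3948+(1−p*)·147.1596)/1=101.3100; Δ=(92.3948−147.1596)/(136.2752−81.5104)=-1.0000; B=V−Δ·S=228.6700
Node (1,1) S=212.9300: V=(p*·23.3894+(1−p*)·92.3948)/1=34.6228; Δ=(23.3894−92.3948)/(227.8351−136.2752)=-0.7537; B=V−Δ·S=195.1006
Node (0,0) S=199.0000: V=(p*·34.6228+(1−p*)·101.3100)/1=45.4789; Δ=(34.6228−101.3100)/(212.9300−127.3600)=-0.7793; B=V−Δ·S=200.5654
The time-0 hedge costs 45.4789, which is the no-arbitrage price.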